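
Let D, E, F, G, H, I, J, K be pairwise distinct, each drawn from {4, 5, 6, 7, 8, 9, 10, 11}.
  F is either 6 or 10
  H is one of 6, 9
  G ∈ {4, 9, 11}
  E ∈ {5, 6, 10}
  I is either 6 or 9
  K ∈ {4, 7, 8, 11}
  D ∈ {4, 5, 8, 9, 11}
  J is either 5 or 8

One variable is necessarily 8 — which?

J

Among the 8 variables, 7 fits only K (and all 8 values in {4, 5, 6, 7, 8, 9, 10, 11} must be used), so K = 7.
H and I share exactly the 2 values {6, 9}; by pigeonhole those values go to them, so strike 6, 9 from D, E, F, G.
F has just one choice, so F = 10. Remove 10 from E.
E must be 5 (only option left). Eliminate 5 elsewhere: D, J.
So 8 goes to J.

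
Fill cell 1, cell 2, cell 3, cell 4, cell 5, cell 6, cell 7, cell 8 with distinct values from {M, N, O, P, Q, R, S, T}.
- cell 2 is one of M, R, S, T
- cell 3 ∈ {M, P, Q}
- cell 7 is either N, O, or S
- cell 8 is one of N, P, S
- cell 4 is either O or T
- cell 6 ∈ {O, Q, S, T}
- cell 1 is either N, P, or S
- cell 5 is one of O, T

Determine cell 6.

Q

The 8 variables together cover exactly {M, N, O, P, Q, R, S, T} — 8 values for 8 variables — and R appears only in cell 2's list, so cell 2 = R.
The 7 still-open variables together cover exactly {M, N, O, P, Q, S, T} — 7 values for 7 variables — and M appears only in cell 3's list, so cell 3 = M.
Among the 6 still-open variables, Q fits only cell 6 (and all 6 values in {N, O, P, Q, S, T} must be used), so cell 6 = Q.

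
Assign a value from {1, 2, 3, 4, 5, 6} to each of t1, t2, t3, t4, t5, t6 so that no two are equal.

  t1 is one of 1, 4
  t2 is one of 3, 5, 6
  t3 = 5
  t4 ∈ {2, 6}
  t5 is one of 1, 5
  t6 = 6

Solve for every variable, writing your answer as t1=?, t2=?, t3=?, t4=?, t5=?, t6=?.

t3 must be 5 (only option left). So t2, t5 can't be 5.
t5 must be 1 (only option left). Strike 1 from t1.
t6 must be 6 (only option left). So t2, t4 can't be 6.
t1 must be 4 (only option left).
t2 must be 3 (only option left).
That leaves t4 = 2.

t1=4, t2=3, t3=5, t4=2, t5=1, t6=6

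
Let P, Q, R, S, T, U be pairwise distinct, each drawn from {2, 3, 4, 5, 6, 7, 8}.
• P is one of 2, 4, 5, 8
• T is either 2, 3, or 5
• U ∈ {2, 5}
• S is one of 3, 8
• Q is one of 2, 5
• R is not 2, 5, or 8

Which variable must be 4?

Q and U between them cover only {2, 5} — a naked pair. Remove those values from P, T.
That leaves T = 3. Strike 3 from R, S.
S's domain is down to {8}, so S = 8. Remove 8 from P.
So 4 goes to P.

P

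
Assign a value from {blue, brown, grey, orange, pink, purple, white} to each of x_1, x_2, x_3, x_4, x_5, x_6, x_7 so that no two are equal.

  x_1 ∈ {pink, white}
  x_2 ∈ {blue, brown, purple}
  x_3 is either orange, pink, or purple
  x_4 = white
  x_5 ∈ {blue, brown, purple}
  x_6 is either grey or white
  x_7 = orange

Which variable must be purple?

x_3

x_4 must be white (only option left). Eliminate white elsewhere: x_1, x_6.
That leaves x_6 = grey.
x_7 must be orange (only option left). Strike orange from x_3.
x_1's domain is down to {pink}, so x_1 = pink. Remove pink from x_3.
So purple goes to x_3.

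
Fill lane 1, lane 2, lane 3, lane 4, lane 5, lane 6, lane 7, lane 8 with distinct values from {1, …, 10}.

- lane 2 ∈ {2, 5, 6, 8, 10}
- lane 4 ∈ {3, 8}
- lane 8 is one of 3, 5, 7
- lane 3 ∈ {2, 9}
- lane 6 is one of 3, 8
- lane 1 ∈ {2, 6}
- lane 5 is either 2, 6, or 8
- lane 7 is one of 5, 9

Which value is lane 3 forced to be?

Among the 8 variables, 7 fits only lane 8 (and all 8 values in {2, 3, 5, 6, 7, 8, 9, 10} must be used), so lane 8 = 7.
The 7 still-open variables draw from only 7 values {2, 3, 5, 6, 8, 9, 10}, so each is used; only lane 2 can be 10, hence lane 2 = 10.
Among the 6 still-open variables, 5 fits only lane 7 (and all 6 values in {2, 3, 5, 6, 8, 9} must be used), so lane 7 = 5.
The 5 still-open variables draw from only 5 values {2, 3, 6, 8, 9}, so each is used; only lane 3 can be 9, hence lane 3 = 9.

9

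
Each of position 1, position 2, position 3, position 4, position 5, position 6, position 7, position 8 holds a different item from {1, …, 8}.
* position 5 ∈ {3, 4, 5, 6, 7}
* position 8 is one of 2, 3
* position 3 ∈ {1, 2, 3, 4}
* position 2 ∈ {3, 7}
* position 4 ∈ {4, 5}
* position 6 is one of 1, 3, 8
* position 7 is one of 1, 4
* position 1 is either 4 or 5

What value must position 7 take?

The 8 variables together cover exactly {1, 2, 3, 4, 5, 6, 7, 8} — 8 values for 8 variables — and 6 appears only in position 5's list, so position 5 = 6.
The 7 still-open variables draw from only 7 values {1, 2, 3, 4, 5, 7, 8}, so each is used; only position 2 can be 7, hence position 2 = 7.
The 6 still-open variables draw from only 6 values {1, 2, 3, 4, 5, 8}, so each is used; only position 6 can be 8, hence position 6 = 8.
position 1 and position 4 share exactly the 2 values {4, 5}; by pigeonhole those values go to them, so strike 4, 5 from position 3, position 7.
So position 7 = 1.

1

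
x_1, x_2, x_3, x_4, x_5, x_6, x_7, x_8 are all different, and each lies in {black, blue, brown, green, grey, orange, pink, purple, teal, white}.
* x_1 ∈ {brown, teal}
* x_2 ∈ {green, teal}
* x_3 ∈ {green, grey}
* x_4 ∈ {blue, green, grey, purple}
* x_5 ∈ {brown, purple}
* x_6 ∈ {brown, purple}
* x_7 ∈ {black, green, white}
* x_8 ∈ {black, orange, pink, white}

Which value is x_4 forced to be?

blue

The 2 variables x_5 and x_6 are confined to {brown, purple}, which locks those values in; drop them from x_1, x_4.
That leaves x_1 = teal. Strike teal from x_2.
x_2's domain is down to {green}, so x_2 = green. Strike green from x_3, x_4, x_7.
x_3 has just one choice, so x_3 = grey. So x_4 can't be grey.
So x_4 = blue.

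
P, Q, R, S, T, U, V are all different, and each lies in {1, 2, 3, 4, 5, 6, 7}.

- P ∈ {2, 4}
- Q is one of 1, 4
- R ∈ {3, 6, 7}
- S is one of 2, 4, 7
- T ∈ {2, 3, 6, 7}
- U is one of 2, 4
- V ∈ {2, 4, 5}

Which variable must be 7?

S

The 7 variables together cover exactly {1, 2, 3, 4, 5, 6, 7} — 7 values for 7 variables — and 1 appears only in Q's list, so Q = 1.
Among the 6 still-open variables, 5 fits only V (and all 6 values in {2, 3, 4, 5, 6, 7} must be used), so V = 5.
P and U between them cover only {2, 4} — a naked pair. Remove those values from S, T.
So 7 goes to S.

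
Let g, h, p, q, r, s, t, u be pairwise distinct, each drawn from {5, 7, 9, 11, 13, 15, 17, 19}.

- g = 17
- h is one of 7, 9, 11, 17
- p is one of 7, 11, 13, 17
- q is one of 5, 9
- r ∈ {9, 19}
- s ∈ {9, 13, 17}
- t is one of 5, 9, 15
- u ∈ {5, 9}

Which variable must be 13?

g has just one choice, so g = 17. Strike 17 from h, p, s.
The 7 still-open variables draw from only 7 values {5, 7, 9, 11, 13, 15, 19}, so each is used; only t can be 15, hence t = 15.
The 6 still-open variables draw from only 6 values {5, 7, 9, 11, 13, 19}, so each is used; only r can be 19, hence r = 19.
q and u share exactly the 2 values {5, 9}; by pigeonhole those values go to them, so strike 5, 9 from h, s.
So 13 goes to s.

s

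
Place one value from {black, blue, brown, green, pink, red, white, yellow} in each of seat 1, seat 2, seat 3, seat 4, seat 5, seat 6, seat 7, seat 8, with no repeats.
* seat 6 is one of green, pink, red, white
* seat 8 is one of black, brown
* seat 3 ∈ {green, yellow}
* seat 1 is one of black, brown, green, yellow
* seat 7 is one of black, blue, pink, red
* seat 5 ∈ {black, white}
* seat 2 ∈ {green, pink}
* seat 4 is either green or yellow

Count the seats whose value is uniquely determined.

4

The 8 variables together cover exactly {black, blue, brown, green, pink, red, white, yellow} — 8 values for 8 variables — and blue appears only in seat 7's list, so seat 7 = blue.
The 7 still-open variables together cover exactly {black, brown, green, pink, red, white, yellow} — 7 values for 7 variables — and red appears only in seat 6's list, so seat 6 = red.
Among the 6 still-open variables, pink fits only seat 2 (and all 6 values in {black, brown, green, pink, white, yellow} must be used), so seat 2 = pink.
The 5 still-open variables together cover exactly {black, brown, green, white, yellow} — 5 values for 5 variables — and white appears only in seat 5's list, so seat 5 = white.
The 2 variables seat 3 and seat 4 are confined to {green, yellow}, which locks those values in; drop them from seat 1.
Determined: seat 2=pink, seat 5=white, seat 6=red, seat 7=blue. The other seats each still have more than one consistent value. That makes 4.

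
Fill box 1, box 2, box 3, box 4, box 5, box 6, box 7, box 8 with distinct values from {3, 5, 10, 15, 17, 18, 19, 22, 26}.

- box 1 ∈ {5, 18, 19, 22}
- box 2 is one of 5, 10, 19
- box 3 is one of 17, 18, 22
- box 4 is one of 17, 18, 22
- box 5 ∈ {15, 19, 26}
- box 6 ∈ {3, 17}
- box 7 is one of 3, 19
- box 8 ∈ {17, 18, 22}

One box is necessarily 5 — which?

box 3, box 4, box 8 between them cover only {17, 18, 22} — a naked triple. Remove those values from box 1, box 6.
box 6's domain is down to {3}, so box 6 = 3. Eliminate 3 elsewhere: box 7.
box 7 has just one choice, so box 7 = 19. Strike 19 from box 1, box 2, box 5.

box 1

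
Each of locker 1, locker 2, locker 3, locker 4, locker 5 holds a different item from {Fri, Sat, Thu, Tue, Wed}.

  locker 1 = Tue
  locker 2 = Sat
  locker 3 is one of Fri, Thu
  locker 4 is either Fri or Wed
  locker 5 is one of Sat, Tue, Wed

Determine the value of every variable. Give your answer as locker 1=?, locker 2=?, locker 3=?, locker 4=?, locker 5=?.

locker 1=Tue, locker 2=Sat, locker 3=Thu, locker 4=Fri, locker 5=Wed

locker 1 has just one choice, so locker 1 = Tue. Remove Tue from locker 5.
locker 2's domain is down to {Sat}, so locker 2 = Sat. Strike Sat from locker 5.
locker 5 has just one choice, so locker 5 = Wed. Remove Wed from locker 4.
That leaves locker 4 = Fri. Remove Fri from locker 3.
locker 3 has just one choice, so locker 3 = Thu.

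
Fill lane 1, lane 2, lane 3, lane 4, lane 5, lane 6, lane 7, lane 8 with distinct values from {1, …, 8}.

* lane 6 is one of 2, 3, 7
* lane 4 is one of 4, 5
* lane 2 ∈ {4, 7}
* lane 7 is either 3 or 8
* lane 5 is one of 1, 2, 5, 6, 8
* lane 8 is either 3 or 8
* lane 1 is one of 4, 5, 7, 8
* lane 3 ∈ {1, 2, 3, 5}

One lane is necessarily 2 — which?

The 8 variables together cover exactly {1, 2, 3, 4, 5, 6, 7, 8} — 8 values for 8 variables — and 6 appears only in lane 5's list, so lane 5 = 6.
The 7 still-open variables draw from only 7 values {1, 2, 3, 4, 5, 7, 8}, so each is used; only lane 3 can be 1, hence lane 3 = 1.
The 6 still-open variables together cover exactly {2, 3, 4, 5, 7, 8} — 6 values for 6 variables — and 2 appears only in lane 6's list, so lane 6 = 2.

lane 6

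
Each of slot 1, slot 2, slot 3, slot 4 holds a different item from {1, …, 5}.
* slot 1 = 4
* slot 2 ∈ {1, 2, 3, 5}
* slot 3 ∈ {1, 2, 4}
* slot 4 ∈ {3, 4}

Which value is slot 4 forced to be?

slot 1 has just one choice, so slot 1 = 4. So slot 3, slot 4 can't be 4.
So slot 4 = 3.

3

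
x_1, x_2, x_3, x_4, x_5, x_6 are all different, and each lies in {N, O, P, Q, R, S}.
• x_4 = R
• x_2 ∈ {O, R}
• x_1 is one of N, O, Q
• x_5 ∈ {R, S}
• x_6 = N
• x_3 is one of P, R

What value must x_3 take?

x_4 has just one choice, so x_4 = R. Eliminate R elsewhere: x_2, x_3, x_5.
So x_3 = P.

P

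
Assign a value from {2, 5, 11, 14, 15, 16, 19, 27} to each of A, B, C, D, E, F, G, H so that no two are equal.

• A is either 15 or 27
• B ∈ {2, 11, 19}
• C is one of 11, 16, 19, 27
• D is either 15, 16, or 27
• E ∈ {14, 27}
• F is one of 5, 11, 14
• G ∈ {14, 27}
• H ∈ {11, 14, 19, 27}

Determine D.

16

The 8 variables together cover exactly {2, 5, 11, 14, 15, 16, 19, 27} — 8 values for 8 variables — and 2 appears only in B's list, so B = 2.
The 7 still-open variables draw from only 7 values {5, 11, 14, 15, 16, 19, 27}, so each is used; only F can be 5, hence F = 5.
E and G share exactly the 2 values {14, 27}; by pigeonhole those values go to them, so strike 14, 27 from A, C, D, H.
A has just one choice, so A = 15. Eliminate 15 elsewhere: D.
So D = 16.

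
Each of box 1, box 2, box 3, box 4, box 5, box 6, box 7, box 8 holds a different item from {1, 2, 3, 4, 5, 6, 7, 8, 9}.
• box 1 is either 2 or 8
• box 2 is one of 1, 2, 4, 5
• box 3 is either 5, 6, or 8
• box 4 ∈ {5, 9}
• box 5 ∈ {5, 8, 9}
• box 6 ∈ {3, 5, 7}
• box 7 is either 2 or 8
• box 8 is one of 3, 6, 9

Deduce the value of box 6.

7

box 1 and box 7 share exactly the 2 values {2, 8}; by pigeonhole those values go to them, so strike 2, 8 from box 2, box 3, box 5.
box 4 and box 5 share exactly the 2 values {5, 9}; by pigeonhole those values go to them, so strike 5, 9 from box 2, box 3, box 6, box 8.
box 3 must be 6 (only option left). So box 8 can't be 6.
That leaves box 8 = 3. So box 6 can't be 3.
So box 6 = 7.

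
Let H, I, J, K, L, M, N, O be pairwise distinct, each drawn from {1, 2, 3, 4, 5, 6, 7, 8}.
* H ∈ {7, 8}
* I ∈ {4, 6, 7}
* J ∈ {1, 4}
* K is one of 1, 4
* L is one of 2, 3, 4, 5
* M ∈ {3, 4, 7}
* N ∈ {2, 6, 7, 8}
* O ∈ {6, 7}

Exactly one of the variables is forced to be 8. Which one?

H

The 8 variables together cover exactly {1, 2, 3, 4, 5, 6, 7, 8} — 8 values for 8 variables — and 5 appears only in L's list, so L = 5.
The 7 still-open variables together cover exactly {1, 2, 3, 4, 6, 7, 8} — 7 values for 7 variables — and 2 appears only in N's list, so N = 2.
The 6 still-open variables together cover exactly {1, 3, 4, 6, 7, 8} — 6 values for 6 variables — and 3 appears only in M's list, so M = 3.
The 5 still-open variables together cover exactly {1, 4, 6, 7, 8} — 5 values for 5 variables — and 8 appears only in H's list, so H = 8.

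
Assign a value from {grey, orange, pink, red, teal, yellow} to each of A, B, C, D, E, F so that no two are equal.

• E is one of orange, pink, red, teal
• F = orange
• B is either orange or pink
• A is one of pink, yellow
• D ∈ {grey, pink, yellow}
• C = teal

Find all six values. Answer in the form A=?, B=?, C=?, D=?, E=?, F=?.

C has just one choice, so C = teal. Eliminate teal elsewhere: E.
F's domain is down to {orange}, so F = orange. Strike orange from B, E.
That leaves B = pink. Strike pink from A, D, E.
E's domain is down to {red}, so E = red.
That leaves A = yellow. Strike yellow from D.
D has just one choice, so D = grey.

A=yellow, B=pink, C=teal, D=grey, E=red, F=orange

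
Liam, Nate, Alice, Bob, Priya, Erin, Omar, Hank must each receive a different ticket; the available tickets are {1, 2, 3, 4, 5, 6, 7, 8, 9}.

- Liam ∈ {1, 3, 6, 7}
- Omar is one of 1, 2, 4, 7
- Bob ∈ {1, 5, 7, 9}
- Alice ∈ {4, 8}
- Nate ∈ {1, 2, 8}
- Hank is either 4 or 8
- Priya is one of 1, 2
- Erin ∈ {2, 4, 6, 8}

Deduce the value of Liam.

3

The 2 variables Alice and Hank are confined to {4, 8}, which locks those values in; drop them from Nate, Erin, Omar.
Nate and Priya between them cover only {1, 2} — a naked pair. Remove those values from Liam, Bob, Erin, Omar.
That leaves Erin = 6. So Liam can't be 6.
Omar's domain is down to {7}, so Omar = 7. Strike 7 from Liam, Bob.
So Liam = 3.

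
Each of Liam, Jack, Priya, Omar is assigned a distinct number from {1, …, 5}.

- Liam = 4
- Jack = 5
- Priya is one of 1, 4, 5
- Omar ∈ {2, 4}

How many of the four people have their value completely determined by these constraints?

Liam's domain is down to {4}, so Liam = 4. Eliminate 4 elsewhere: Priya, Omar.
That leaves Jack = 5. Remove 5 from Priya.
Priya must be 1 (only option left).
Omar must be 2 (only option left).
Every person is fixed: Liam=4, Jack=5, Priya=1, Omar=2. That makes 4.

4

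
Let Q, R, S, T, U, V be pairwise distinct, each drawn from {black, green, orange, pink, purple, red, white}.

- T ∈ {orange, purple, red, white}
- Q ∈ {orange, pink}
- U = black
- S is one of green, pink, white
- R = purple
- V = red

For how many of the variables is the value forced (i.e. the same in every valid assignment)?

R must be purple (only option left). Eliminate purple elsewhere: T.
That leaves U = black.
V has just one choice, so V = red. Remove red from T.
Determined: R=purple, U=black, V=red. The other variables each still have more than one consistent value. That makes 3.

3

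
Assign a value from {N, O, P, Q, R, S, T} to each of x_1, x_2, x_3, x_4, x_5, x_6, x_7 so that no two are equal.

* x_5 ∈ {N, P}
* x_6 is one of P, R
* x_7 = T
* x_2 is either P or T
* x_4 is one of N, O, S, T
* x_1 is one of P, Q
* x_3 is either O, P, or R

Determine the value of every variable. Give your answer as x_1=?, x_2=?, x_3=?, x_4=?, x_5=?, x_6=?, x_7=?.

x_1=Q, x_2=P, x_3=O, x_4=S, x_5=N, x_6=R, x_7=T

x_7 must be T (only option left). Eliminate T elsewhere: x_2, x_4.
x_2 has just one choice, so x_2 = P. Strike P from x_1, x_3, x_5, x_6.
x_5's domain is down to {N}, so x_5 = N. Strike N from x_4.
x_6 has just one choice, so x_6 = R. So x_3 can't be R.
x_1 must be Q (only option left).
x_3 must be O (only option left). Strike O from x_4.
x_4's domain is down to {S}, so x_4 = S.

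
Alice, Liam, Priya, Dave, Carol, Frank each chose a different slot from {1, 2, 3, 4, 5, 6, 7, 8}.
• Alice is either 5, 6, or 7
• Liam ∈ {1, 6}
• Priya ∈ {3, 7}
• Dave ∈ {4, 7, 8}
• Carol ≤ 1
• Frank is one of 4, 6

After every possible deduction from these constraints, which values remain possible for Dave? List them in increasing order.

7, 8

Carol must be 1 (only option left). Remove 1 from Liam.
Liam's domain is down to {6}, so Liam = 6. Strike 6 from Alice, Frank.
Frank has just one choice, so Frank = 4. Remove 4 from Dave.
No further eliminations apply; Dave can still be any of 7, 8.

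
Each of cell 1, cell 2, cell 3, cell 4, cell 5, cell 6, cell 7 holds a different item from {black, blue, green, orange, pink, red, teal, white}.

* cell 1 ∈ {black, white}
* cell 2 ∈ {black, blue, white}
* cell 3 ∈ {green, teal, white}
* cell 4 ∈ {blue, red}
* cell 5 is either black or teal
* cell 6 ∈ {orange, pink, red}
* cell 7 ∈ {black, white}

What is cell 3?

green

The 2 variables cell 1 and cell 7 are confined to {black, white}, which locks those values in; drop them from cell 2, cell 3, cell 5.
cell 2 has just one choice, so cell 2 = blue. Eliminate blue elsewhere: cell 4.
cell 4 must be red (only option left). Strike red from cell 6.
cell 5 must be teal (only option left). So cell 3 can't be teal.
So cell 3 = green.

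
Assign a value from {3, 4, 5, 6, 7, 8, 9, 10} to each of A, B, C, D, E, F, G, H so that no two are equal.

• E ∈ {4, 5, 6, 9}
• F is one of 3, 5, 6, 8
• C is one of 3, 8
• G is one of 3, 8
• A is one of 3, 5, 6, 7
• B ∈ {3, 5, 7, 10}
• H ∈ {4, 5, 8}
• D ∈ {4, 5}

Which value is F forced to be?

6

The 8 variables together cover exactly {3, 4, 5, 6, 7, 8, 9, 10} — 8 values for 8 variables — and 9 appears only in E's list, so E = 9.
The 7 still-open variables draw from only 7 values {3, 4, 5, 6, 7, 8, 10}, so each is used; only B can be 10, hence B = 10.
The 6 still-open variables together cover exactly {3, 4, 5, 6, 7, 8} — 6 values for 6 variables — and 7 appears only in A's list, so A = 7.
Among the 5 still-open variables, 6 fits only F (and all 5 values in {3, 4, 5, 6, 8} must be used), so F = 6.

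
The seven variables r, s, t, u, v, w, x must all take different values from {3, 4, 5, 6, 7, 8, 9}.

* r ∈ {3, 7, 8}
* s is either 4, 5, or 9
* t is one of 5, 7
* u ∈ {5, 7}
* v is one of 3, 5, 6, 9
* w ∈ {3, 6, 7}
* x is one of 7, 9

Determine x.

The 7 variables draw from only 7 values {3, 4, 5, 6, 7, 8, 9}, so each is used; only s can be 4, hence s = 4.
Among the 6 still-open variables, 8 fits only r (and all 6 values in {3, 5, 6, 7, 8, 9} must be used), so r = 8.
t and u between them cover only {5, 7} — a naked pair. Remove those values from v, w, x.
So x = 9.

9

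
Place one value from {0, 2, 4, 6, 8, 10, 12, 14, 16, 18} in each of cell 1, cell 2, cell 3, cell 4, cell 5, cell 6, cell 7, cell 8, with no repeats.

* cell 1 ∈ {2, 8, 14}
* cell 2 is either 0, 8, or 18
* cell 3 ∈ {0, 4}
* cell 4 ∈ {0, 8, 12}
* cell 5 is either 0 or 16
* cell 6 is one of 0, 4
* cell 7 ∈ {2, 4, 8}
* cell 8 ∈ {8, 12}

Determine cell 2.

18

The 8 variables together cover exactly {0, 2, 4, 8, 12, 14, 16, 18} — 8 values for 8 variables — and 14 appears only in cell 1's list, so cell 1 = 14.
The 7 still-open variables draw from only 7 values {0, 2, 4, 8, 12, 16, 18}, so each is used; only cell 7 can be 2, hence cell 7 = 2.
Among the 6 still-open variables, 16 fits only cell 5 (and all 6 values in {0, 4, 8, 12, 16, 18} must be used), so cell 5 = 16.
The 5 still-open variables together cover exactly {0, 4, 8, 12, 18} — 5 values for 5 variables — and 18 appears only in cell 2's list, so cell 2 = 18.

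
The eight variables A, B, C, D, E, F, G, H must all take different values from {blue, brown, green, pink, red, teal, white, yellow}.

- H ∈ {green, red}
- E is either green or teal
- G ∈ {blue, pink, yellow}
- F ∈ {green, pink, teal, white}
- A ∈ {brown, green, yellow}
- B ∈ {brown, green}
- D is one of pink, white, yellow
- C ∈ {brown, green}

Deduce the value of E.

teal

The 8 variables draw from only 8 values {blue, brown, green, pink, red, teal, white, yellow}, so each is used; only G can be blue, hence G = blue.
The 7 still-open variables draw from only 7 values {brown, green, pink, red, teal, white, yellow}, so each is used; only H can be red, hence H = red.
The 2 variables B and C are confined to {brown, green}, which locks those values in; drop them from A, E, F.
So E = teal.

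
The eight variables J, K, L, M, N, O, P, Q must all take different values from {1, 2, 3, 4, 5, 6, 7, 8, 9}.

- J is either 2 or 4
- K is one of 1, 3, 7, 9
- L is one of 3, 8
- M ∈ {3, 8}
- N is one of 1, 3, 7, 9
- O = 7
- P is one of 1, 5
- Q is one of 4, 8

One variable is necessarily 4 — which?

O has just one choice, so O = 7. Remove 7 from K, N.
Among the 7 still-open variables, 2 fits only J (and all 7 values in {1, 2, 3, 4, 5, 8, 9} must be used), so J = 2.
The 6 still-open variables together cover exactly {1, 3, 4, 5, 8, 9} — 6 values for 6 variables — and 4 appears only in Q's list, so Q = 4.

Q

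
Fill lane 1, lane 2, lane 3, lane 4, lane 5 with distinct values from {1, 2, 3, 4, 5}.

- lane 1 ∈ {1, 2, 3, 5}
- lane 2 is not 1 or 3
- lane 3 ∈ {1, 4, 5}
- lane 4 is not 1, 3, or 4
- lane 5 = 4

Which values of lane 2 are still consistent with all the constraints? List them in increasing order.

lane 5 has just one choice, so lane 5 = 4. Remove 4 from lane 2, lane 3.
Among the 4 still-open variables, 3 fits only lane 1 (and all 4 values in {1, 2, 3, 5} must be used), so lane 1 = 3.
The 3 still-open variables draw from only 3 values {1, 2, 5}, so each is used; only lane 3 can be 1, hence lane 3 = 1.
No further eliminations apply; lane 2 can still be any of 2, 5.

2, 5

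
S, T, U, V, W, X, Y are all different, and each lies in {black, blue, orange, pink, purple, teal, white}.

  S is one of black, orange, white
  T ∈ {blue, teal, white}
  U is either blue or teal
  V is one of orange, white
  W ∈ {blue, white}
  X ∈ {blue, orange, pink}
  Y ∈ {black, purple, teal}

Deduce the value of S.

black

Among the 7 variables, pink fits only X (and all 7 values in {black, blue, orange, pink, purple, teal, white} must be used), so X = pink.
The 6 still-open variables draw from only 6 values {black, blue, orange, purple, teal, white}, so each is used; only Y can be purple, hence Y = purple.
The 5 still-open variables draw from only 5 values {black, blue, orange, teal, white}, so each is used; only S can be black, hence S = black.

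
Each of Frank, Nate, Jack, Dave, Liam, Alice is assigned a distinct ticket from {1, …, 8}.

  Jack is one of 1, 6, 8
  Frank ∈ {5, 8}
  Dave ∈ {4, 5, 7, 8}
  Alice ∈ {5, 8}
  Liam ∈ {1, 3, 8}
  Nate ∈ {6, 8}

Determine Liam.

Frank and Alice between them cover only {5, 8} — a naked pair. Remove those values from Nate, Jack, Dave, Liam.
Nate has just one choice, so Nate = 6. So Jack can't be 6.
That leaves Jack = 1. Eliminate 1 elsewhere: Liam.
So Liam = 3.

3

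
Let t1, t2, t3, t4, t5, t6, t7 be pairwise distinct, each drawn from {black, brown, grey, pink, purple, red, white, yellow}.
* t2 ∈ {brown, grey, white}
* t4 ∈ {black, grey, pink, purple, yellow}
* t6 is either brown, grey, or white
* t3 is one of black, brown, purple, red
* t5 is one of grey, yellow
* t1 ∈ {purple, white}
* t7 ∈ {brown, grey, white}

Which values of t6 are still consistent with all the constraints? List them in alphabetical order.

brown, grey, white

t2, t6, t7 share exactly the 3 values {brown, grey, white}; by pigeonhole those values go to them, so strike brown, grey, white from t1, t3, t4, t5.
t1 must be purple (only option left). Eliminate purple elsewhere: t3, t4.
t5 must be yellow (only option left). So t4 can't be yellow.
No further eliminations apply; t6 can still be any of brown, grey, white.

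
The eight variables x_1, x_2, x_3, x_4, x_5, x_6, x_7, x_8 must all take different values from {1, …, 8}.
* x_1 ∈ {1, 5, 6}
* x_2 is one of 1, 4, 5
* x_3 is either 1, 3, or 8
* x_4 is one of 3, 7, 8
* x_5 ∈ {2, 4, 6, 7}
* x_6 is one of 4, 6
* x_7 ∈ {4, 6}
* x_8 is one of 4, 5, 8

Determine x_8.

8

The 8 variables draw from only 8 values {1, 2, 3, 4, 5, 6, 7, 8}, so each is used; only x_5 can be 2, hence x_5 = 2.
The 7 still-open variables together cover exactly {1, 3, 4, 5, 6, 7, 8} — 7 values for 7 variables — and 7 appears only in x_4's list, so x_4 = 7.
The 6 still-open variables draw from only 6 values {1, 3, 4, 5, 6, 8}, so each is used; only x_3 can be 3, hence x_3 = 3.
Among the 5 still-open variables, 8 fits only x_8 (and all 5 values in {1, 4, 5, 6, 8} must be used), so x_8 = 8.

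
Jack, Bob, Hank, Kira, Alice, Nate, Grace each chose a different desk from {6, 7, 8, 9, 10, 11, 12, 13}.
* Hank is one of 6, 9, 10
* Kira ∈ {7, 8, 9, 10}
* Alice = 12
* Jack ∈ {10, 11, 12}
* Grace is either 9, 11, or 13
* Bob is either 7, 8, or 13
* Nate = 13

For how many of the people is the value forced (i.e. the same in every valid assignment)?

Alice has just one choice, so Alice = 12. Strike 12 from Jack.
Nate must be 13 (only option left). Remove 13 from Bob, Grace.
Determined: Alice=12, Nate=13. The other people each still have more than one consistent value. That makes 2.

2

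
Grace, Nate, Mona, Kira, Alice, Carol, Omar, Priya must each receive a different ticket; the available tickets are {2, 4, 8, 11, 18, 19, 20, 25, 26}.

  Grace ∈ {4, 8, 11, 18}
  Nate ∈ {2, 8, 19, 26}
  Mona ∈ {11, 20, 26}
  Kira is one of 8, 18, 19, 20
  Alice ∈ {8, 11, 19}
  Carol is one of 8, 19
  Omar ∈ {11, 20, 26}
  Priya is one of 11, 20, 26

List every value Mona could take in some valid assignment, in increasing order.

The 8 variables draw from only 8 values {2, 4, 8, 11, 18, 19, 20, 26}, so each is used; only Nate can be 2, hence Nate = 2.
The 7 still-open variables draw from only 7 values {4, 8, 11, 18, 19, 20, 26}, so each is used; only Grace can be 4, hence Grace = 4.
The 6 still-open variables draw from only 6 values {8, 11, 18, 19, 20, 26}, so each is used; only Kira can be 18, hence Kira = 18.
Mona, Omar, Priya share exactly the 3 values {11, 20, 26}; by pigeonhole those values go to them, so strike 11, 20, 26 from Alice.
No further eliminations apply; Mona can still be any of 11, 20, 26.

11, 20, 26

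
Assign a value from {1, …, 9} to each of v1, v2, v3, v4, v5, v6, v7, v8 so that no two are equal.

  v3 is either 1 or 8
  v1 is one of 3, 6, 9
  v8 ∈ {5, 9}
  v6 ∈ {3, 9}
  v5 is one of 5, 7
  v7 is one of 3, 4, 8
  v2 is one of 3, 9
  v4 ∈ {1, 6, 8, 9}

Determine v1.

The 8 variables together cover exactly {1, 3, 4, 5, 6, 7, 8, 9} — 8 values for 8 variables — and 4 appears only in v7's list, so v7 = 4.
The 7 still-open variables together cover exactly {1, 3, 5, 6, 7, 8, 9} — 7 values for 7 variables — and 7 appears only in v5's list, so v5 = 7.
Among the 6 still-open variables, 5 fits only v8 (and all 6 values in {1, 3, 5, 6, 8, 9} must be used), so v8 = 5.
v2 and v6 between them cover only {3, 9} — a naked pair. Remove those values from v1, v4.
So v1 = 6.

6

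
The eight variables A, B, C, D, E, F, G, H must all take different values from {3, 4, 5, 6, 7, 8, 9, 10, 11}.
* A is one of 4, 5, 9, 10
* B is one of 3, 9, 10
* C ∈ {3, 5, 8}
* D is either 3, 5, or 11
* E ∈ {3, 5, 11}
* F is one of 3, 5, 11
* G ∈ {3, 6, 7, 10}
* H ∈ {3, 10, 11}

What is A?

D, E, F between them cover only {3, 5, 11} — a naked triple. Remove those values from A, B, C, G, H.
That leaves C = 8.
H must be 10 (only option left). Eliminate 10 elsewhere: A, B, G.
B must be 9 (only option left). Eliminate 9 elsewhere: A.
So A = 4.

4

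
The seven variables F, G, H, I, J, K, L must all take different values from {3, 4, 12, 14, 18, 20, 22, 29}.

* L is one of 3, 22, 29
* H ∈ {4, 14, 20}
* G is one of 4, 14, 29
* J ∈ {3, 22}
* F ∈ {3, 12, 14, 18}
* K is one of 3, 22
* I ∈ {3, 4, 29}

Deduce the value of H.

J and K between them cover only {3, 22} — a naked pair. Remove those values from F, I, L.
L must be 29 (only option left). Remove 29 from G, I.
I's domain is down to {4}, so I = 4. Strike 4 from G, H.
G must be 14 (only option left). So F, H can't be 14.
So H = 20.

20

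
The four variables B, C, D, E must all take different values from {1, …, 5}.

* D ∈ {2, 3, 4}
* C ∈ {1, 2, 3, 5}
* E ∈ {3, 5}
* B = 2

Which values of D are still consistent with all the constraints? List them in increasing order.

3, 4

B has just one choice, so B = 2. Strike 2 from C, D.
No further eliminations apply; D can still be any of 3, 4.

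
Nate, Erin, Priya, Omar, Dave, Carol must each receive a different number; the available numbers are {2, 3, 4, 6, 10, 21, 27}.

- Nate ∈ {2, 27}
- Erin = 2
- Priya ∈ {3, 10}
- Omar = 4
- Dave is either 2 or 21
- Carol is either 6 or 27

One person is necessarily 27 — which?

Erin has just one choice, so Erin = 2. Remove 2 from Nate, Dave.
So 27 goes to Nate.

Nate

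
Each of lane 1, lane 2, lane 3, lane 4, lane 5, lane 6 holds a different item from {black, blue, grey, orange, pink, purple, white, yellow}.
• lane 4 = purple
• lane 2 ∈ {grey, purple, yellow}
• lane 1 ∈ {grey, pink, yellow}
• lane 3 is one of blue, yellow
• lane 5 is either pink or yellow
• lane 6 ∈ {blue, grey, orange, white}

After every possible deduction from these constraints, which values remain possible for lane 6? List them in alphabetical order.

lane 4 must be purple (only option left). So lane 2 can't be purple.
lane 1, lane 2, lane 5 between them cover only {grey, pink, yellow} — a naked triple. Remove those values from lane 3, lane 6.
lane 3 must be blue (only option left). So lane 6 can't be blue.
No further eliminations apply; lane 6 can still be any of orange, white.

orange, white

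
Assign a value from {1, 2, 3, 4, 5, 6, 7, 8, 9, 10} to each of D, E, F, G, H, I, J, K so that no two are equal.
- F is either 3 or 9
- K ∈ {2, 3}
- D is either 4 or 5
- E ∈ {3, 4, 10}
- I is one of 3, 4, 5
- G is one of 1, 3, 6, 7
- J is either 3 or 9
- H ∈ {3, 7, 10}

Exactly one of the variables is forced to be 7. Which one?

H

F and J share exactly the 2 values {3, 9}; by pigeonhole those values go to them, so strike 3, 9 from E, G, H, I, K.
K must be 2 (only option left).
D and I share exactly the 2 values {4, 5}; by pigeonhole those values go to them, so strike 4, 5 from E.
E's domain is down to {10}, so E = 10. So H can't be 10.
So 7 goes to H.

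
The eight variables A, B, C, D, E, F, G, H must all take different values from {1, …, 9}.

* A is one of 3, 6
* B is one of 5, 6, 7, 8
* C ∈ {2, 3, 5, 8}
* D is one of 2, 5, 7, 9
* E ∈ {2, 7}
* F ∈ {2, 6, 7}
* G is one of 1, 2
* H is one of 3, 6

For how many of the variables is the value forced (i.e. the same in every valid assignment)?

The 8 variables together cover exactly {1, 2, 3, 5, 6, 7, 8, 9} — 8 values for 8 variables — and 1 appears only in G's list, so G = 1.
The 7 still-open variables together cover exactly {2, 3, 5, 6, 7, 8, 9} — 7 values for 7 variables — and 9 appears only in D's list, so D = 9.
A and H between them cover only {3, 6} — a naked pair. Remove those values from B, C, F.
The 2 variables E and F are confined to {2, 7}, which locks those values in; drop them from B, C.
Determined: D=9, G=1. The other variables each still have more than one consistent value. That makes 2.

2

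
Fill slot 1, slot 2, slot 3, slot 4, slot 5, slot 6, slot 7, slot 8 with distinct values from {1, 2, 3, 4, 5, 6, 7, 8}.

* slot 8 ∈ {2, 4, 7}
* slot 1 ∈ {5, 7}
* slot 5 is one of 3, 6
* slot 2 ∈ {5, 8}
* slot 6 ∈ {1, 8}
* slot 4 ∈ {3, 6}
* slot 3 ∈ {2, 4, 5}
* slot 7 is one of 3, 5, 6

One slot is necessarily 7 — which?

The 8 variables together cover exactly {1, 2, 3, 4, 5, 6, 7, 8} — 8 values for 8 variables — and 1 appears only in slot 6's list, so slot 6 = 1.
The 7 still-open variables together cover exactly {2, 3, 4, 5, 6, 7, 8} — 7 values for 7 variables — and 8 appears only in slot 2's list, so slot 2 = 8.
slot 4 and slot 5 share exactly the 2 values {3, 6}; by pigeonhole those values go to them, so strike 3, 6 from slot 7.
slot 7's domain is down to {5}, so slot 7 = 5. Eliminate 5 elsewhere: slot 1, slot 3.

slot 1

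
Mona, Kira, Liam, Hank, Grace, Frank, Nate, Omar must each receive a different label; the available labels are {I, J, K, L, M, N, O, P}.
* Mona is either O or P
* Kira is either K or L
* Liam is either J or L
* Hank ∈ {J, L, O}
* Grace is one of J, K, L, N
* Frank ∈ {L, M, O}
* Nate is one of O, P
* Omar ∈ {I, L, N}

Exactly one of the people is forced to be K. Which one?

Kira

The 8 variables draw from only 8 values {I, J, K, L, M, N, O, P}, so each is used; only Omar can be I, hence Omar = I.
Among the 7 still-open variables, M fits only Frank (and all 7 values in {J, K, L, M, N, O, P} must be used), so Frank = M.
The 6 still-open variables draw from only 6 values {J, K, L, N, O, P}, so each is used; only Grace can be N, hence Grace = N.
The 5 still-open variables draw from only 5 values {J, K, L, O, P}, so each is used; only Kira can be K, hence Kira = K.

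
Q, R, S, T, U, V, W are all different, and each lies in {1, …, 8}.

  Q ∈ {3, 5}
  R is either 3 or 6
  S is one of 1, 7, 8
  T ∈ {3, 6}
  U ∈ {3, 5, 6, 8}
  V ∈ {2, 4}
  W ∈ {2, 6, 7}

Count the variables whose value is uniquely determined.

R and T between them cover only {3, 6} — a naked pair. Remove those values from Q, U, W.
That leaves Q = 5. So U can't be 5.
U's domain is down to {8}, so U = 8. Remove 8 from S.
Determined: Q=5, U=8. The other variables each still have more than one consistent value. That makes 2.

2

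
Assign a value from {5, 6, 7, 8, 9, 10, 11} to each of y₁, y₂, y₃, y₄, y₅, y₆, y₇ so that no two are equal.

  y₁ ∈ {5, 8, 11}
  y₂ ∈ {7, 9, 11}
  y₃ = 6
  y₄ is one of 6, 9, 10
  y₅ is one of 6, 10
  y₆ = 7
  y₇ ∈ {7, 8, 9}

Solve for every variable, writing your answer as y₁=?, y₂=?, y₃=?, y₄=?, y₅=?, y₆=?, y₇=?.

y₃ must be 6 (only option left). So y₄, y₅ can't be 6.
y₅'s domain is down to {10}, so y₅ = 10. So y₄ can't be 10.
y₆ has just one choice, so y₆ = 7. Eliminate 7 elsewhere: y₂, y₇.
y₄ has just one choice, so y₄ = 9. Eliminate 9 elsewhere: y₂, y₇.
y₇'s domain is down to {8}, so y₇ = 8. Remove 8 from y₁.
y₂ must be 11 (only option left). Strike 11 from y₁.
y₁ must be 5 (only option left).

y₁=5, y₂=11, y₃=6, y₄=9, y₅=10, y₆=7, y₇=8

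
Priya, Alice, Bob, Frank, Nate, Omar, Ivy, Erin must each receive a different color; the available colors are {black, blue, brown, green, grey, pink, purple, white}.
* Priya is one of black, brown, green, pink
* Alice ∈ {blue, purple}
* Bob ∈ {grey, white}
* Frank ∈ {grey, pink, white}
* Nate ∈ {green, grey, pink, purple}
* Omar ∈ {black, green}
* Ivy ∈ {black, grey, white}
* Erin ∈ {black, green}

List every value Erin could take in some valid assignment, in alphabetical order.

black, green

The 8 variables draw from only 8 values {black, blue, brown, green, grey, pink, purple, white}, so each is used; only Alice can be blue, hence Alice = blue.
The 7 still-open variables draw from only 7 values {black, brown, green, grey, pink, purple, white}, so each is used; only Priya can be brown, hence Priya = brown.
The 6 still-open variables together cover exactly {black, green, grey, pink, purple, white} — 6 values for 6 variables — and purple appears only in Nate's list, so Nate = purple.
The 5 still-open variables draw from only 5 values {black, green, grey, pink, white}, so each is used; only Frank can be pink, hence Frank = pink.
Omar and Erin share exactly the 2 values {black, green}; by pigeonhole those values go to them, so strike black, green from Ivy.
No further eliminations apply; Erin can still be any of black, green.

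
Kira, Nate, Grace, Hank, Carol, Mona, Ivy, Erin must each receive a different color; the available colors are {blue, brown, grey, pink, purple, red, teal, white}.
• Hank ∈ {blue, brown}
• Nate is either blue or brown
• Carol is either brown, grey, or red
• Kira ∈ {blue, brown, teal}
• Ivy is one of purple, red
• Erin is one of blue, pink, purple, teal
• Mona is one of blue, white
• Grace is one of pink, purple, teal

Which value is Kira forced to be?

teal

Among the 8 variables, grey fits only Carol (and all 8 values in {blue, brown, grey, pink, purple, red, teal, white} must be used), so Carol = grey.
Among the 7 still-open variables, red fits only Ivy (and all 7 values in {blue, brown, pink, purple, red, teal, white} must be used), so Ivy = red.
The 6 still-open variables together cover exactly {blue, brown, pink, purple, teal, white} — 6 values for 6 variables — and white appears only in Mona's list, so Mona = white.
The 2 variables Nate and Hank are confined to {blue, brown}, which locks those values in; drop them from Kira, Erin.
So Kira = teal.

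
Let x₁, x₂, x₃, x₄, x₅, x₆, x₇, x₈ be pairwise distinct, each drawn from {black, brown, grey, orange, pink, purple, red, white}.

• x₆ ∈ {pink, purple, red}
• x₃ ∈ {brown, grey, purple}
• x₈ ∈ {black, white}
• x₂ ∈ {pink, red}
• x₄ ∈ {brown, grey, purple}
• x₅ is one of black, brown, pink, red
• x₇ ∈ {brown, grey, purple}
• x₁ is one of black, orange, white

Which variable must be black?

x₅

The 8 variables draw from only 8 values {black, brown, grey, orange, pink, purple, red, white}, so each is used; only x₁ can be orange, hence x₁ = orange.
The 7 still-open variables together cover exactly {black, brown, grey, pink, purple, red, white} — 7 values for 7 variables — and white appears only in x₈'s list, so x₈ = white.
The 6 still-open variables together cover exactly {black, brown, grey, pink, purple, red} — 6 values for 6 variables — and black appears only in x₅'s list, so x₅ = black.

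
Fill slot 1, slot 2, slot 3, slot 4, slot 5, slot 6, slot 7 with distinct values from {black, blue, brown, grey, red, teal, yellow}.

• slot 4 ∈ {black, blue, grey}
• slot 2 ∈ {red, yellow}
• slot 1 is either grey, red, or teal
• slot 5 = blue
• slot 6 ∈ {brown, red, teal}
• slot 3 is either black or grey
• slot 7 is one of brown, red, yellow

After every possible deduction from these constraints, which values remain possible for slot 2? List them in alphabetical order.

slot 5 has just one choice, so slot 5 = blue. So slot 4 can't be blue.
The 2 variables slot 3 and slot 4 are confined to {black, grey}, which locks those values in; drop them from slot 1.
No further eliminations apply; slot 2 can still be any of red, yellow.

red, yellow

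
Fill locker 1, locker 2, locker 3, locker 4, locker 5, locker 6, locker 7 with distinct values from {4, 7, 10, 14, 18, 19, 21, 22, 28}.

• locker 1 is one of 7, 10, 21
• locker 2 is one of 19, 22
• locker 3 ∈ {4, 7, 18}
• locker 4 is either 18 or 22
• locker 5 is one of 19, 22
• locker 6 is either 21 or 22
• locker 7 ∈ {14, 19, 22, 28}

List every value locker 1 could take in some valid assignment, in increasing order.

The 2 variables locker 2 and locker 5 are confined to {19, 22}, which locks those values in; drop them from locker 4, locker 6, locker 7.
locker 4 must be 18 (only option left). Eliminate 18 elsewhere: locker 3.
That leaves locker 6 = 21. Remove 21 from locker 1.
No further eliminations apply; locker 1 can still be any of 7, 10.

7, 10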